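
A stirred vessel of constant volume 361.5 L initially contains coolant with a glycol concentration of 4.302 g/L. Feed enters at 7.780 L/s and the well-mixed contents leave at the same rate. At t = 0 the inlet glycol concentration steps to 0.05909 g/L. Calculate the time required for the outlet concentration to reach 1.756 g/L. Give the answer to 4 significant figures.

Transient balance on the dissolved component: V dC/dt = Q(C_in − C), so τ = V/Q = 46.4653 s.
C(t) = C_in + (C₀ − C_in) e^(−t/τ). Set C = 1.756 and solve for t:
e^(−t/τ) = (C − C_in)/(C₀ − C_in) = (1.756 − 0.05909)/(4.302 − 0.05909) = 0.399940
t = −τ ln(…) = 46.4653 × 0.916440 = 42.5827 s.

42.58 s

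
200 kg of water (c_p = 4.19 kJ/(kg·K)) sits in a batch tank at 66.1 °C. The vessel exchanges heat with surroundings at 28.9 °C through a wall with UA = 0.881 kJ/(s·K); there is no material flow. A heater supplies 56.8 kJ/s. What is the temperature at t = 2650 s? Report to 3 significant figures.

Heat balance on the well-mixed liquid: M c_p dT/dt = −UA(T − T_amb) + Q̇.
dT/dt = (T_ss − T)/τ with T_ss = T_amb + Q̇/UA = 28.9 + 56.8/0.881 = 93.372 °C, τ = M c_p/UA = 200·4.19/0.881 = 951.19 s.
Solution: T(t) = T_ss + (T₀ − T_ss) e^(−t/τ).
T(2650) = 93.372 + (-27.272)·0.061669 = 91.690 °C.

91.7 °C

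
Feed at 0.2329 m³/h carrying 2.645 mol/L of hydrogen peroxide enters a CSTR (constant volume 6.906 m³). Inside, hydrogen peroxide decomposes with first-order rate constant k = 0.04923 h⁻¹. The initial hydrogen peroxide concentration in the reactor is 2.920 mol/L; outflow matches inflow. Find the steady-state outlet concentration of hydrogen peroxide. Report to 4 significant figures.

V dC/dt = Q(C_in − C) − k V C.
At steady state: 0 = Q C_in − (Q + kV) C_ss, so C_ss = Q C_in/(Q + kV).
C_ss = 0.2329·2.645/(0.2329 + 0.04923·6.906) = 0.616020/0.572882 = 1.07530 mol/L.

1.075 mol/L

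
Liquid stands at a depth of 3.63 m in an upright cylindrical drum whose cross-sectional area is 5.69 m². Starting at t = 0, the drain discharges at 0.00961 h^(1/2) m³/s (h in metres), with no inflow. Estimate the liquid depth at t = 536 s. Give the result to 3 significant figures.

2.11 m

Volume balance on the tank: A dh/dt = −0.00961 √h.
Separate and integrate: 2(√h − √h₀) = −(0.00961/A) t.
√h = √3.63 − 0.00961·536/(2·5.69) = 1.9053 − 0.45263 = 1.4526.
h = 1.4526² = 2.1101 m.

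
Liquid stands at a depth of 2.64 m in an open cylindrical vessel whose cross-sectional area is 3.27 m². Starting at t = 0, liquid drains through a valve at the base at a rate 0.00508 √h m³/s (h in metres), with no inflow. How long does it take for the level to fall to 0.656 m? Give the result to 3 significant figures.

1050 s

A dh/dt = −Q_out = −0.00508 √h.
Separate and integrate: 2(√h − √h₀) = −(0.00508/A) t.
t = 2A(√h₀ − √h)/0.00508 = 2·3.27·(√2.64 − √0.656)/0.00508
  = 6.5400 × (1.6248 − 0.80994) / 0.00508 = 1049.1 s.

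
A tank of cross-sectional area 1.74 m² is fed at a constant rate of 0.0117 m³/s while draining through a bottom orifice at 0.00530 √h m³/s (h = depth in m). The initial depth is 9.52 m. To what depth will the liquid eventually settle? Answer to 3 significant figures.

4.87 m

Mass balance (ρ constant): A dh/dt = Q_in − 0.00530 √h. At steady state dh/dt = 0:
Q_in = 0.00530 √h_ss ⇒ √h_ss = 0.0117/0.00530 = 2.2075.
h_ss = 2.2075² = 4.8733 m. (Since h₀ = 9.52 m > h_ss, the level will fall toward this value.)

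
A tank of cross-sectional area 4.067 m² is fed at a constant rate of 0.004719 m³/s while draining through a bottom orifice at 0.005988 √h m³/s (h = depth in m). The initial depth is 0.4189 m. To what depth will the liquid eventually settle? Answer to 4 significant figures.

Level balance: A dh/dt = 0.004719 − 0.005988 √h. Setting dh/dt = 0:
Q_in = 0.005988 √h_ss ⇒ √h_ss = 0.004719/0.005988 = 0.788076.
h_ss = 0.788076² = 0.621064 m. (Since h₀ = 0.4189 m < h_ss, the level will rise toward this value.)

0.6211 m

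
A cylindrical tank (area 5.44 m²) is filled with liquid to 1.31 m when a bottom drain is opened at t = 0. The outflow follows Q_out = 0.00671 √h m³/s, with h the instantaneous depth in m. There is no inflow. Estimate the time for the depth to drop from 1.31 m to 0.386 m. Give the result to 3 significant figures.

Unsteady balance on liquid volume: A dh/dt = −0.00671 √h.
This is separable: 2 d(√h)/dt = −0.00671/A, so √h = √h₀ − (0.00671/(2A)) t.
t = 2A(√h₀ − √h)/0.00671 = 2·5.44·(√1.31 − √0.386)/0.00671
  = 10.880 × (1.1446 − 0.62129) / 0.00671 = 848.45 s.

848 s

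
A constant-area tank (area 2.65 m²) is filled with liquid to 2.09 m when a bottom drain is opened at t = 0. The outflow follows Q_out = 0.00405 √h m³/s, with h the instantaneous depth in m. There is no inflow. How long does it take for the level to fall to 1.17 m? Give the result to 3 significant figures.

476 s

A dh/dt = −Q_out = −0.00405 √h.
∫ h^(−1/2) dh = −(0.00405/A) ∫ dt, giving 2√h = 2√h₀ − (0.00405/A) t.
t = 2A(√h₀ − √h)/0.00405 = 2·2.65·(√2.09 − √1.17)/0.00405
  = 5.3000 × (1.4457 − 1.0817) / 0.00405 = 476.37 s.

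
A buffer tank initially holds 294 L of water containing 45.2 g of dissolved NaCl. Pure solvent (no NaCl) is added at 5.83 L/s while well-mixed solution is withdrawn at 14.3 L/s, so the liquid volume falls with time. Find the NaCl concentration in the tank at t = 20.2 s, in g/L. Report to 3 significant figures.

0.0843 g/L

Let m(t) be the amount of NaCl. Volume: V(t) = V₀ + (Q_in − Q_out) t = 294 − 8.4700 t; V(20.2) = 122.91 L.
Species balance (pure solvent in): dm/dt = −Q_out · m/V(t).
dm/m = −Q_out dt/(V₀ − 8.4700 t); integrating gives ln(m/m₀) = −(Q_out/(Q_in−Q_out)) ln(V/V₀).
m = m₀ (V₀/V)^(Q_out/(Q_in−Q_out)) = 45.2 × (294/122.91)^(-1.6883) = 10.367 g.
C = m/V = 10.367/122.91 = 0.084348 g/L.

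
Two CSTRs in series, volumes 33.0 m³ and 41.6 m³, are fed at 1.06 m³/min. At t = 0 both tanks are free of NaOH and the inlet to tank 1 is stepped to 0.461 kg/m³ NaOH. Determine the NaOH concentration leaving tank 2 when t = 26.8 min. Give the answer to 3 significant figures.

0.0824 kg/m³

Time constants: τᵢ = Vᵢ/Q for each well-mixed tank.
τ₁ = 33.0/1.06 = 31.132 min; τ₂ = 41.6/1.06 = 39.245 min.
Solving the cascade with C₁(0)=C₂(0)=0 gives C₂(t) = C_in[1 − (τ₁ e^(−t/τ₁) − τ₂ e^(−t/τ₂))/(τ₁ − τ₂)].
At t = 26.8: e^(−t/τ₁) = 0.42280, e^(−t/τ₂) = 0.50516.
C₂ = 0.461·[1 − (31.132·0.42280 − 39.245·0.50516)/(-8.1132)] = 0.461·0.17883 = 0.082441 kg/m³.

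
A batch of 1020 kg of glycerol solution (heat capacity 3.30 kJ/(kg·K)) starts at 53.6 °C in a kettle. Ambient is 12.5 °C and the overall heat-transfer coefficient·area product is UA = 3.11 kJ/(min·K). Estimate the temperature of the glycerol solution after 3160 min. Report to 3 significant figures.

Unsteady energy balance on the tank contents: M c_p dT/dt = −UA(T − T_amb).
dT/dt = (T_ss − T)/τ with T_ss = T_amb = 12.500 °C, τ = M c_p/UA = 1020·3.30/3.11 = 1082.3 min.
Integrating: T(t) = T_ss + (T₀ − T_ss) e^(−t/τ).
T(3160) = 12.500 + (41.100)·0.053952 = 14.717 °C.

14.7 °C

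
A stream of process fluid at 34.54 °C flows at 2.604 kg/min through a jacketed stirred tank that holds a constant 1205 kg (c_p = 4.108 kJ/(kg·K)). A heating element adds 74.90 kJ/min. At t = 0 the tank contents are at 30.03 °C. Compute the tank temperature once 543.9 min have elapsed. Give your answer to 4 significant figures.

Energy balance: M c_p dT/dt = ṁ c_p (T_in − T) + 74.90.
Rearrange: dT/dt = (T_ss − T)/τ with τ = M/ṁ = 462.750 min and T_ss = T_in + Q̇/(ṁ c_p) = 41.5418 °C.
T approaches T_ss exponentially: T(t) = T_ss + (T₀ − T_ss) e^(−t/τ).
T(543.9) = 41.5418 + (-11.5118)·e^(−543.9/462.750) = 41.5418 + (-11.5118)·0.308706 = 37.9880 °C.

37.99 °C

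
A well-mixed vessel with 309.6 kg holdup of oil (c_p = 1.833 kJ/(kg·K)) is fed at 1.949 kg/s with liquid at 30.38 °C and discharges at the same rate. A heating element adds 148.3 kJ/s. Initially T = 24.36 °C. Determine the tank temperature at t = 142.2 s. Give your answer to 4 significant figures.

52.47 °C

Energy balance: M c_p dT/dt = ṁ c_p (T_in − T) + 148.3.
τ = M/ṁ = 158.851 s; T_ss = T_in + Q̇/(ṁ c_p) = 30.38 + 148.3/(1.949·1.833) = 71.8913 °C.
Solution: T(t) = T_ss + (T₀ − T_ss) e^(−t/τ).
T(142.2) = 71.8913 + (-47.5313)·e^(−142.2/158.851) = 71.8913 + (-47.5313)·0.408534 = 52.4732 °C.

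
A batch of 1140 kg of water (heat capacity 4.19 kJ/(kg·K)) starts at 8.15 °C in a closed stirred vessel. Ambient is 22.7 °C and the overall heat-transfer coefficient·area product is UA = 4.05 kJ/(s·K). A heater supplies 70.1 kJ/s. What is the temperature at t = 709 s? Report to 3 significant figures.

22.5 °C

M c_p dT/dt = −UA(T − T_amb) + Q̇.
dT/dt = (T_ss − T)/τ with T_ss = T_amb + Q̇/UA = 22.7 + 70.1/4.05 = 40.009 °C, τ = M c_p/UA = 1140·4.19/4.05 = 1179.4 s.
This is linear first-order; T(t) = T_ss + (T₀ − T_ss) e^(−t/τ).
T(709) = 40.009 + (-31.859)·0.54818 = 22.544 °C.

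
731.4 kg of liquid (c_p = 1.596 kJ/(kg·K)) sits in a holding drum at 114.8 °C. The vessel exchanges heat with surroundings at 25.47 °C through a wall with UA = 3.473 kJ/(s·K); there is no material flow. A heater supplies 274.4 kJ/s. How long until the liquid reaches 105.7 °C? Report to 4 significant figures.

Lumped-capacitance energy balance: M c_p dT/dt = UA(T_amb − T) + Q̇.
τ = M c_p/UA = 336.111 s; T_ss = T_amb + Q̇/UA = 25.47 + 274.4/3.473 = 104.480 °C.
T(t) = T_ss + (T₀ − T_ss)e^(−t/τ); set T = 105.7:
t = −τ ln[(T − T_ss)/(T₀ − T_ss)] = −336.111 · ln(0.118260) = 717.555 s.

717.6 s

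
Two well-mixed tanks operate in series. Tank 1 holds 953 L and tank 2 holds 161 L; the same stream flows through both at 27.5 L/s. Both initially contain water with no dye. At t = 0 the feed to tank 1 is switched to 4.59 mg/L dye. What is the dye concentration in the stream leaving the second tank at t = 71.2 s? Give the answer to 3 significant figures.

Species balance on tank i: dCᵢ/dt = (Cᵢ₋₁ − Cᵢ)/τᵢ with τᵢ = Vᵢ/Q.
τ₁ = 953/27.5 = 34.655 s; τ₂ = 161/27.5 = 5.8545 s.
Solving the cascade with C₁(0)=C₂(0)=0 gives C₂(t) = C_in[1 − (τ₁ e^(−t/τ₁) − τ₂ e^(−t/τ₂))/(τ₁ − τ₂)].
At t = 71.2: e^(−t/τ₁) = 0.12815, e^(−t/τ₂) = 5.2280e-06.
C₂ = 4.59·[1 − (34.655·0.12815 − 5.8545·5.2280e-06)/(28.800)] = 4.59·0.84580 = 3.8822 mg/L.

3.88 mg/L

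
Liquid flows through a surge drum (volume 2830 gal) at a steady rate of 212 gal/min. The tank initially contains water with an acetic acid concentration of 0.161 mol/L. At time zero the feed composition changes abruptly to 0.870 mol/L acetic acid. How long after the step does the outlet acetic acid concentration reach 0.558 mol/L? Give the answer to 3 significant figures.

Species balance: V dC/dt = Q(C_in − C) ⇒ τ = V/Q = 13.349 min.
C(t) = C_in + (C₀ − C_in) e^(−t/τ). Set C = 0.558 and solve for t:
e^(−t/τ) = (C − C_in)/(C₀ − C_in) = (0.558 − 0.870)/(0.161 − 0.870) = 0.44006
t = −τ ln(…) = 13.349 × 0.82085 = 10.958 min.

11.0 min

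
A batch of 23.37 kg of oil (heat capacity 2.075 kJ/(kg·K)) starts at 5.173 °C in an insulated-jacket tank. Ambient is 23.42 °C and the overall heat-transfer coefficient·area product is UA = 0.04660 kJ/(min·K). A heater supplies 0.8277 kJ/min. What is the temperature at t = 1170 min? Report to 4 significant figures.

29.48 °C

Lumped-capacitance energy balance: M c_p dT/dt = UA(T_amb − T) + Q̇.
dT/dt = (T_ss − T)/τ with T_ss = T_amb + Q̇/UA = 23.42 + 0.8277/0.04660 = 41.1818 °C, τ = M c_p/UA = 23.37·2.075/0.04660 = 1040.62 min.
T approaches T_ss exponentially: T(t) = T_ss + (T₀ − T_ss) e^(−t/τ).
T(1170) = 41.1818 + (-36.0088)·0.324869 = 29.4837 °C.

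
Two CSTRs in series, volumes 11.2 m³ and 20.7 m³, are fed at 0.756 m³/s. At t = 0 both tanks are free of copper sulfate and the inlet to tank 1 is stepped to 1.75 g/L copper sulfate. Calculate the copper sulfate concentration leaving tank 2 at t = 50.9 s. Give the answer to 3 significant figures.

Species balance on tank i: dCᵢ/dt = (Cᵢ₋₁ − Cᵢ)/τᵢ with τᵢ = Vᵢ/Q.
τ₁ = 11.2/0.756 = 14.815 s; τ₂ = 20.7/0.756 = 27.381 s.
Tank 1: C₁ = C_in(1 − e^(−t/τ₁)). Tank 2 (τ₁ ≠ τ₂): C₂ = C_in[1 − (τ₁ e^(−t/τ₁) − τ₂ e^(−t/τ₂))/(τ₁ − τ₂)].
At t = 50.9: e^(−t/τ₁) = 0.032201, e^(−t/τ₂) = 0.15584.
C₂ = 1.75·[1 − (14.815·0.032201 − 27.381·0.15584)/(-12.566)] = 1.75·0.69841 = 1.2222 g/L.

1.22 g/L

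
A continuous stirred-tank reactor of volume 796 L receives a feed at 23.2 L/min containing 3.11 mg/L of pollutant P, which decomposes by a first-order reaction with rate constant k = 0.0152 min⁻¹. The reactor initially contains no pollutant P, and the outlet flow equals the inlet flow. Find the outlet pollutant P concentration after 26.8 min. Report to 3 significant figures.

Accumulation = in − out − consumed: V dC/dt = Q C_in − Q C − k V C.
dC/dt = (Q/V) C_in − (Q/V + k) C; effective rate a = Q/V + k = 0.029146 + 0.0152 = 0.044346 min⁻¹.
C_ss = Q C_in/(Q + kV) = 2.0440 mg/L; C(t) = C_ss + (C₀ − C_ss) e^(−a t).
C(26.8) = 2.0440 + (-2.0440)·e^(−0.044346·26.8) = 2.0440 + (-2.0440)·0.30469 = 1.4212 mg/L.

1.42 mg/L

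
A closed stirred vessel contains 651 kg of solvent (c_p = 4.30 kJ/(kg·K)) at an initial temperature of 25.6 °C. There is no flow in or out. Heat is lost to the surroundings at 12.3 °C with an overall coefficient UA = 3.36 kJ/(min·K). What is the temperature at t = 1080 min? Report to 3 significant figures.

M c_p dT/dt = −UA(T − T_amb).
dT/dt = (T_ss − T)/τ with T_ss = T_amb = 12.300 °C, τ = M c_p/UA = 651·4.30/3.36 = 833.12 min.
Integrating: T(t) = T_ss + (T₀ − T_ss) e^(−t/τ).
T(1080) = 12.300 + (13.300)·0.27354 = 15.938 °C.

15.9 °C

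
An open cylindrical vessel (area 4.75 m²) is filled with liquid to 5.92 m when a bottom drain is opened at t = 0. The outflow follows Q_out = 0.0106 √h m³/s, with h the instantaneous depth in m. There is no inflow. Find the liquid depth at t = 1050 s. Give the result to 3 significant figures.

Accumulation of liquid (constant cross-section A): A dh/dt = −0.0106 √h.
∫ h^(−1/2) dh = −(0.0106/A) ∫ dt, giving 2√h = 2√h₀ − (0.0106/A) t.
√h = √5.92 − 0.0106·1050/(2·4.75) = 2.4331 − 1.1716 = 1.2615.
h = 1.2615² = 1.5914 m.

1.59 m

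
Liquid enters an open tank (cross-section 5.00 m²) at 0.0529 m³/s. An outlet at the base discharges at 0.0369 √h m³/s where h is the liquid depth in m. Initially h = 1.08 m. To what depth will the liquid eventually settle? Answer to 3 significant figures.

2.06 m

A dh/dt = Q_in − 0.0369 √h. Steady state requires inflow = outflow:
Q_in = 0.0369 √h_ss ⇒ √h_ss = 0.0529/0.0369 = 1.4336.
h_ss = 1.4336² = 2.0552 m. (Since h₀ = 1.08 m < h_ss, the level will rise toward this value.)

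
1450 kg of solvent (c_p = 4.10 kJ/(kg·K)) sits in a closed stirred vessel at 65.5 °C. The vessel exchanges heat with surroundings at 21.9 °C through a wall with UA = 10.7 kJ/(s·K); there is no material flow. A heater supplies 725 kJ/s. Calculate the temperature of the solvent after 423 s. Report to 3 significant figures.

78.4 °C

First-law balance (no shaft work): M c_p dT/dt = −UA(T − T_amb) + Q̇.
dT/dt = (T_ss − T)/τ with T_ss = T_amb + Q̇/UA = 21.9 + 725/10.7 = 89.657 °C, τ = M c_p/UA = 1450·4.10/10.7 = 555.61 s.
Integrating: T(t) = T_ss + (T₀ − T_ss) e^(−t/τ).
T(423) = 89.657 + (-24.157)·0.46705 = 78.375 °C.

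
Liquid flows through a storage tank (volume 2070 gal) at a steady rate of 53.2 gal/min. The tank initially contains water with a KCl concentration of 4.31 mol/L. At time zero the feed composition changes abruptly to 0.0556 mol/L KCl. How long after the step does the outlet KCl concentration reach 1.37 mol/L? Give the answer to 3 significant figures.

Accumulation = in − out for the solute gives V dC/dt = Q(C_in − C), so τ = V/Q = 38.910 min.
C(t) = C_in + (C₀ − C_in) e^(−t/τ). Set C = 1.37 and solve for t:
e^(−t/τ) = (C − C_in)/(C₀ − C_in) = (1.37 − 0.0556)/(4.31 − 0.0556) = 0.30895
t = −τ ln(…) = 38.910 × 1.1746 = 45.702 min.

45.7 min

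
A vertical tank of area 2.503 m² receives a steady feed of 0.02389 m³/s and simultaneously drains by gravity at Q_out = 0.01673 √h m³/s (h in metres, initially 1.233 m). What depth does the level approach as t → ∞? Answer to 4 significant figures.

Accumulation of liquid (constant cross-section A): A dh/dt = Q_in − 0.01673 √h. At steady state dh/dt = 0:
Q_in = 0.01673 √h_ss ⇒ √h_ss = 0.02389/0.01673 = 1.42797.
h_ss = 1.42797² = 2.03911 m. (Since h₀ = 1.233 m < h_ss, the level will rise toward this value.)

2.039 m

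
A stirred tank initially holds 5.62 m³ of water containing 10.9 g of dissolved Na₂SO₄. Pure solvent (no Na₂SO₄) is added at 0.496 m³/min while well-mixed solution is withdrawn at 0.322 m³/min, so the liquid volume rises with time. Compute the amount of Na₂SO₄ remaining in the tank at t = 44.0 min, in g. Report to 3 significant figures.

Let m(t) be the amount of Na₂SO₄. Volume: V(t) = V₀ + (Q_in − Q_out) t = 5.62 + 0.17400 t; V(44.0) = 13.276 m³.
Solute balance: dm/dt = 0 − Q_out C = −Q_out m/V(t).
dm/m = −Q_out dt/(V₀ + 0.17400 t); integrating gives ln(m/m₀) = −(Q_out/(Q_in−Q_out)) ln(V/V₀).
m = m₀ (V₀/V)^(Q_out/(Q_in−Q_out)) = 10.9 × (5.62/13.276)^(1.8506) = 2.2210 g.

2.22 g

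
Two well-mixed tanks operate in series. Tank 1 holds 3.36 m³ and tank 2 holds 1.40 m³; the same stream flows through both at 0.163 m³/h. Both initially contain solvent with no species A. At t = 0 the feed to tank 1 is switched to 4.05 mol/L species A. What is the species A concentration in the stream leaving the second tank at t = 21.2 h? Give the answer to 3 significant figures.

1.81 mol/L

Each tank obeys Vᵢ dCᵢ/dt = Q(Cᵢ₋₁ − Cᵢ), so τᵢ = Vᵢ/Q.
τ₁ = 3.36/0.163 = 20.613 h; τ₂ = 1.40/0.163 = 8.5890 h.
Tank 1: C₁ = C_in(1 − e^(−t/τ₁)). Tank 2 (τ₁ ≠ τ₂): C₂ = C_in[1 − (τ₁ e^(−t/τ₁) − τ₂ e^(−t/τ₂))/(τ₁ − τ₂)].
At t = 21.2: e^(−t/τ₁) = 0.35756, e^(−t/τ₂) = 0.084730.
C₂ = 4.05·[1 − (20.613·0.35756 − 8.5890·0.084730)/(12.025)] = 4.05·0.44756 = 1.8126 mol/L.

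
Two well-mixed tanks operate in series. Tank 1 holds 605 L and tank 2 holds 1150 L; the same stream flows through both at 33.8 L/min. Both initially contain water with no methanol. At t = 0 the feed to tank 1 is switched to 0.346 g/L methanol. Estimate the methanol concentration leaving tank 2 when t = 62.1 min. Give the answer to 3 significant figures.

0.240 g/L

Time constants: τᵢ = Vᵢ/Q for each well-mixed tank.
τ₁ = 605/33.8 = 17.899 min; τ₂ = 1150/33.8 = 34.024 min.
Tank 1: C₁ = C_in(1 − e^(−t/τ₁)). Tank 2 (τ₁ ≠ τ₂): C₂ = C_in[1 − (τ₁ e^(−t/τ₁) − τ₂ e^(−t/τ₂))/(τ₁ − τ₂)].
At t = 62.1: e^(−t/τ₁) = 0.031136, e^(−t/τ₂) = 0.16119.
C₂ = 0.346·[1 − (17.899·0.031136 − 34.024·0.16119)/(-16.124)] = 0.346·0.69445 = 0.24028 g/L.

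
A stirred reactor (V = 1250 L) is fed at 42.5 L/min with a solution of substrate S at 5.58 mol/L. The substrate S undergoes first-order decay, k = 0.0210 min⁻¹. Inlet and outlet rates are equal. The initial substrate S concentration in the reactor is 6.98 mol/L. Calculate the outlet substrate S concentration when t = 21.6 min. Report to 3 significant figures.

4.53 mol/L

Species balance: V dC/dt = Q C_in − Q C − k V C.
dC/dt = (Q/V) C_in − (Q/V + k) C; effective rate a = Q/V + k = 0.034000 + 0.0210 = 0.055000 min⁻¹.
C_ss = Q C_in/(Q + kV) = 3.4495 mol/L; C(t) = C_ss + (C₀ − C_ss) e^(−a t).
C(21.6) = 3.4495 + (3.5305)·e^(−0.055000·21.6) = 3.4495 + (3.5305)·0.30483 = 4.5257 mol/L.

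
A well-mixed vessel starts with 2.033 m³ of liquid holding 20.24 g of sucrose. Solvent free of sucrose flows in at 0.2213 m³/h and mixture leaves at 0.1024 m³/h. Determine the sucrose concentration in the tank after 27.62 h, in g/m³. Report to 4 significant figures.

Let m(t) be the amount of sucrose. Volume: V(t) = V₀ + (Q_in − Q_out) t = 2.033 + 0.118900 t; V(27.62) = 5.31702 m³.
No sucrose enters, so dm/dt = −Q_out · (m/V).
dm/m = −Q_out dt/(V₀ + 0.118900 t); integrating gives ln(m/m₀) = −(Q_out/(Q_in−Q_out)) ln(V/V₀).
m = m₀ (V₀/V)^(Q_out/(Q_in−Q_out)) = 20.24 × (2.033/5.31702)^(0.861228) = 8.84344 g.
C = m/V = 8.84344/5.31702 = 1.66323 g/m³.

1.663 g/m³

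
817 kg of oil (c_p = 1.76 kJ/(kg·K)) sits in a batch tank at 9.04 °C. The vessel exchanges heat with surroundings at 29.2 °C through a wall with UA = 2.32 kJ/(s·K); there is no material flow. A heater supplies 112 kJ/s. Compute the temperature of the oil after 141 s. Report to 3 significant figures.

23.0 °C

Lumped-capacitance energy balance: M c_p dT/dt = UA(T_amb − T) + Q̇.
dT/dt = (T_ss − T)/τ with T_ss = T_amb + Q̇/UA = 29.2 + 112/2.32 = 77.476 °C, τ = M c_p/UA = 817·1.76/2.32 = 619.79 s.
Solution: T(t) = T_ss + (T₀ − T_ss) e^(−t/τ).
T(141) = 77.476 + (-68.436)·0.79653 = 22.965 °C.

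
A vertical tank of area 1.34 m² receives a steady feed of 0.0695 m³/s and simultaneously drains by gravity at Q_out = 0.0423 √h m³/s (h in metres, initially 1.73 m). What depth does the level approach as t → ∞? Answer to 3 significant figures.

Volume balance on the tank: A dh/dt = Q_in − 0.0423 √h. At steady state dh/dt = 0:
Q_in = 0.0423 √h_ss ⇒ √h_ss = 0.0695/0.0423 = 1.6430.
h_ss = 1.6430² = 2.6995 m. (Since h₀ = 1.73 m < h_ss, the level will rise toward this value.)

2.70 m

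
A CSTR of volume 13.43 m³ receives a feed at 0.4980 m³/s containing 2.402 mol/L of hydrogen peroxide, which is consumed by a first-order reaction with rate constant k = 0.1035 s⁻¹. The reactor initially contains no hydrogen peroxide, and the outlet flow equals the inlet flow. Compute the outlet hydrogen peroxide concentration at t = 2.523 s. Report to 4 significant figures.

0.1892 mol/L

V dC/dt = Q(C_in − C) − k V C.
This is linear with rate a = Q/V + k = 0.140581 s⁻¹.
C_ss = Q C_in/(Q + kV) = 0.633577 mol/L; C(t) = C_ss + (C₀ − C_ss) e^(−a t).
C(2.523) = 0.633577 + (-0.633577)·e^(−0.140581·2.523) = 0.633577 + (-0.633577)·0.701393 = 0.189190 mol/L.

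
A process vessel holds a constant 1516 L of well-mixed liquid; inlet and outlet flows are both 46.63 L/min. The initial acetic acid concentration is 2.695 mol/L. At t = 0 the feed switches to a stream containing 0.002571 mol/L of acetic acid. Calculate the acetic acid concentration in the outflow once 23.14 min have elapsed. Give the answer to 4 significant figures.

1.324 mol/L

Unsteady species balance (constant V, well mixed): V dC/dt = Q(C_in − C).
Rewrite as dC/dt + C/τ = C_in/τ, τ = V/Q = 32.5113 min.
Solution: C(t) = C_in + (C₀ − C_in) e^(−t/τ).
C(23.14) = 0.002571 + (2.695 − 0.002571)·e^(−23.14/32.5113) = 0.002571 + (2.69243)·0.490783 = 1.32397 mol/L.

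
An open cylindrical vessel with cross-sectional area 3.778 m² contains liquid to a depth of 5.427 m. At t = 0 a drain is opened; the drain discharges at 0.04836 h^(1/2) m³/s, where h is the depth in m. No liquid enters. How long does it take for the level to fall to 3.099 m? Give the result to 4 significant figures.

88.93 s

With no inflow, A dh/dt = −0.04836 √h.
∫ h^(−1/2) dh = −(0.04836/A) ∫ dt, giving 2√h = 2√h₀ − (0.04836/A) t.
t = 2A(√h₀ − √h)/0.04836 = 2·3.778·(√5.427 − √3.099)/0.04836
  = 7.55600 × (2.32959 − 1.76040) / 0.04836 = 88.9337 s.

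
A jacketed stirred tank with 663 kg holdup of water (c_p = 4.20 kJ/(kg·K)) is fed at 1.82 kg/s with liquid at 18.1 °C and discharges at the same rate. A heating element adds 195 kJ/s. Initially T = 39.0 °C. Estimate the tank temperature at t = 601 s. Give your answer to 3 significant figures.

42.7 °C

M c_p dT/dt = ṁ c_p (T_in − T) + Q̇.
τ = M/ṁ = 364.29 s; T_ss = T_in + Q̇/(ṁ c_p) = 18.1 + 195/(1.82·4.20) = 43.610 °C.
Integrating: T(t) = T_ss + (T₀ − T_ss) e^(−t/τ).
T(601) = 43.610 + (-4.6102)·e^(−601/364.29) = 43.610 + (-4.6102)·0.19209 = 42.725 °C.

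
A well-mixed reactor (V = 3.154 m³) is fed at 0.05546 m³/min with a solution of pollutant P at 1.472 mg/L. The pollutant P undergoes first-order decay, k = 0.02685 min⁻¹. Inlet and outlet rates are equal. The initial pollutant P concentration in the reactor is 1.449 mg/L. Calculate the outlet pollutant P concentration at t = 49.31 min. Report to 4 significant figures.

V dC/dt = Q(C_in − C) − k V C.
This is linear with rate a = Q/V + k = 0.0444340 min⁻¹.
C_ss = Q C_in/(Q + kV) = 0.582519 mg/L; C(t) = C_ss + (C₀ − C_ss) e^(−a t).
C(49.31) = 0.582519 + (0.866481)·e^(−0.0444340·49.31) = 0.582519 + (0.866481)·0.111800 = 0.679392 mg/L.

0.6794 mg/L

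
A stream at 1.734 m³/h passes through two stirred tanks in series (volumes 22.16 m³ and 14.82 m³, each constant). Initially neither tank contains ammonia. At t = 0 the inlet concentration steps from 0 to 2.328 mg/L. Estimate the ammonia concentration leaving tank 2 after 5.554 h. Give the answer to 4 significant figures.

0.2311 mg/L

Time constants: τᵢ = Vᵢ/Q for each well-mixed tank.
τ₁ = 22.16/1.734 = 12.7797 h; τ₂ = 14.82/1.734 = 8.54671 h.
Solving the cascade with C₁(0)=C₂(0)=0 gives C₂(t) = C_in[1 − (τ₁ e^(−t/τ₁) − τ₂ e^(−t/τ₂))/(τ₁ − τ₂)].
At t = 5.554: e^(−t/τ₁) = 0.647527, e^(−t/τ₂) = 0.522129.
C₂ = 2.328·[1 − (12.7797·0.647527 − 8.54671·0.522129)/(4.23299)] = 2.328·0.0992867 = 0.231139 mg/L.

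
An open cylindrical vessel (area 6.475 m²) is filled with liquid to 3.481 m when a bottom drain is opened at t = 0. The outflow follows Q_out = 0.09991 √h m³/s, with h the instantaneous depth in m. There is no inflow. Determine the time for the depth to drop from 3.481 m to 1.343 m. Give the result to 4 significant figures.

91.62 s

Unsteady balance on liquid volume: A dh/dt = −0.09991 √h.
∫ h^(−1/2) dh = −(0.09991/A) ∫ dt, giving 2√h = 2√h₀ − (0.09991/A) t.
t = 2A(√h₀ − √h)/0.09991 = 2·6.475·(√3.481 − √1.343)/0.09991
  = 12.9500 × (1.86574 − 1.15888) / 0.09991 = 91.6215 s.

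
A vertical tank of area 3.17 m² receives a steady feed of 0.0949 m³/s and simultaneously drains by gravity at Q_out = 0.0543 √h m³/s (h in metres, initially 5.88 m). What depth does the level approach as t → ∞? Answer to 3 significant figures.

A dh/dt = Q_in − 0.0543 √h. Steady state requires inflow = outflow:
Q_in = 0.0543 √h_ss ⇒ √h_ss = 0.0949/0.0543 = 1.7477.
h_ss = 1.7477² = 3.0544 m. (Since h₀ = 5.88 m > h_ss, the level will fall toward this value.)

3.05 m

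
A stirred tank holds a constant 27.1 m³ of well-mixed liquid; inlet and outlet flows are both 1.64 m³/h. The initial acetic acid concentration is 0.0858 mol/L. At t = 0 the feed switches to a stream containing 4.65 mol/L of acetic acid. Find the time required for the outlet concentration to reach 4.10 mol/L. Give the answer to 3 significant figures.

Species balance: V dC/dt = Q(C_in − C) ⇒ τ = V/Q = 16.524 h.
C(t) = C_in + (C₀ − C_in) e^(−t/τ). Set C = 4.10 and solve for t:
e^(−t/τ) = (C − C_in)/(C₀ − C_in) = (4.10 − 4.65)/(0.0858 − 4.65) = 0.12050
t = −τ ln(…) = 16.524 × 2.1161 = 34.967 h.

35.0 h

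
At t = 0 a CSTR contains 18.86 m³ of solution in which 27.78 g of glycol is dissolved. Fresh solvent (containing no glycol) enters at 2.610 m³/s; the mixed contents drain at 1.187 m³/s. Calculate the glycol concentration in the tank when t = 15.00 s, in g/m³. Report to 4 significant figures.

0.3675 g/m³

Total volume: dV/dt = Q_in − Q_out = 1.42300 m³/s, so V(t) = 18.86 + 1.42300 t and V(15.00) = 40.2050 m³.
Solute balance: dm/dt = 0 − Q_out C = −Q_out m/V(t).
dm/m = −Q_out dt/(V₀ + 1.42300 t); integrating gives ln(m/m₀) = −(Q_out/(Q_in−Q_out)) ln(V/V₀).
m = m₀ (V₀/V)^(Q_out/(Q_in−Q_out)) = 27.78 × (18.86/40.2050)^(0.834153) = 14.7745 g.
C = m/V = 14.7745/40.2050 = 0.367480 g/m³.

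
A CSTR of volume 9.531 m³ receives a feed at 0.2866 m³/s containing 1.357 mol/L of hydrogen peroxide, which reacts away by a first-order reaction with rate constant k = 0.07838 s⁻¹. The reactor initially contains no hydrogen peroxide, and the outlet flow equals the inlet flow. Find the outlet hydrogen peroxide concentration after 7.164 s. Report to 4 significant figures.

0.2033 mol/L

Accumulation = in − out − consumed: V dC/dt = Q C_in − Q C − k V C.
dC/dt = (Q/V) C_in − (Q/V + k) C; effective rate a = Q/V + k = 0.0300703 + 0.07838 = 0.108450 s⁻¹.
C_ss = Q C_in/(Q + kV) = 0.376259 mol/L; C(t) = C_ss + (C₀ − C_ss) e^(−a t).
C(7.164) = 0.376259 + (-0.376259)·e^(−0.108450·7.164) = 0.376259 + (-0.376259)·0.459812 = 0.203251 mol/L.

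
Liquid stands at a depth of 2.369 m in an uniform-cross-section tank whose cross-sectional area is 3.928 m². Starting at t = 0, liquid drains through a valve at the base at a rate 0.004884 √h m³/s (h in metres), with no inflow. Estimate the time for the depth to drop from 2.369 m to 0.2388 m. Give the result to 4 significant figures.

Volume balance on the tank: A dh/dt = −0.004884 √h.
This is separable: 2 d(√h)/dt = −0.004884/A, so √h = √h₀ − (0.004884/(2A)) t.
t = 2A(√h₀ − √h)/0.004884 = 2·3.928·(√2.369 − √0.2388)/0.004884
  = 7.85600 × (1.53916 − 0.488672) / 0.004884 = 1689.72 s.

1690 s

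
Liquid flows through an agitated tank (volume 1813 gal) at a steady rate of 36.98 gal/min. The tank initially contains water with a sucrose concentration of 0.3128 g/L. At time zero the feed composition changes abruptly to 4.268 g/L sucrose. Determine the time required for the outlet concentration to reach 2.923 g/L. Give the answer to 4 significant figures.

52.88 min

Species balance: V dC/dt = Q(C_in − C) ⇒ τ = V/Q = 49.0265 min.
C(t) = C_in + (C₀ − C_in) e^(−t/τ). Set C = 2.923 and solve for t:
e^(−t/τ) = (C − C_in)/(C₀ − C_in) = (2.923 − 4.268)/(0.3128 − 4.268) = 0.340059
t = −τ ln(…) = 49.0265 × 1.07864 = 52.8818 min.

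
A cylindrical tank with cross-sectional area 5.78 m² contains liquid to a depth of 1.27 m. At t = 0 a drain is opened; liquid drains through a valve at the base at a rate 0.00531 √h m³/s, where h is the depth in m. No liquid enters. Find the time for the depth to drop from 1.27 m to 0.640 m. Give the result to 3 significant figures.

712 s

With no inflow, A dh/dt = −0.00531 √h.
Separate and integrate: 2(√h − √h₀) = −(0.00531/A) t.
t = 2A(√h₀ − √h)/0.00531 = 2·5.78·(√1.27 − √0.640)/0.00531
  = 11.560 × (1.1269 − 0.80000) / 0.00531 = 711.76 s.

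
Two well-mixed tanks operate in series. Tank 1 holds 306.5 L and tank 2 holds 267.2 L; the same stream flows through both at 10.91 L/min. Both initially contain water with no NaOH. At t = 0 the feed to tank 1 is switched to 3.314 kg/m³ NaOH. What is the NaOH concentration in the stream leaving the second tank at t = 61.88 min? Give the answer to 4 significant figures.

Species balance on tank i: dCᵢ/dt = (Cᵢ₋₁ − Cᵢ)/τᵢ with τᵢ = Vᵢ/Q.
τ₁ = 306.5/10.91 = 28.0935 min; τ₂ = 267.2/10.91 = 24.4913 min.
Tank 1: C₁ = C_in(1 − e^(−t/τ₁)). Tank 2 (τ₁ ≠ τ₂): C₂ = C_in[1 − (τ₁ e^(−t/τ₁) − τ₂ e^(−t/τ₂))/(τ₁ − τ₂)].
At t = 61.88: e^(−t/τ₁) = 0.110510, e^(−t/τ₂) = 0.0799293.
C₂ = 3.314·[1 − (28.0935·0.110510 − 24.4913·0.0799293)/(3.60220)] = 3.314·0.681569 = 2.25872 kg/m³.

2.259 kg/m³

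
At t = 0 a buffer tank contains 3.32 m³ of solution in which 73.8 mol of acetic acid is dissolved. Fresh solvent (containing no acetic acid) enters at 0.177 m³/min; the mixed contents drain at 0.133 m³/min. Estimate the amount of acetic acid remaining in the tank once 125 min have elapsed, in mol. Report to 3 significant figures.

3.85 mol

Total volume: dV/dt = Q_in − Q_out = 0.044000 m³/min, so V(t) = 3.32 + 0.044000 t and V(125) = 8.8200 m³.
Species balance (pure solvent in): dm/dt = −Q_out · m/V(t).
dm/m = −Q_out dt/(V₀ + 0.044000 t); integrating gives ln(m/m₀) = −(Q_out/(Q_in−Q_out)) ln(V/V₀).
m = m₀ (V₀/V)^(Q_out/(Q_in−Q_out)) = 73.8 × (3.32/8.8200)^(3.0227) = 3.8496 mol.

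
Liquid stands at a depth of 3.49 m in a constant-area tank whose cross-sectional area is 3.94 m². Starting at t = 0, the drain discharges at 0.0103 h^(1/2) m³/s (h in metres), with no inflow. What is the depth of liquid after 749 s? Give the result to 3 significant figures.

With no inflow, A dh/dt = −0.0103 √h.
Separate and integrate: 2(√h − √h₀) = −(0.0103/A) t.
√h = √3.49 − 0.0103·749/(2·3.94) = 1.8682 − 0.97902 = 0.88913.
h = 0.88913² = 0.79055 m.

0.791 m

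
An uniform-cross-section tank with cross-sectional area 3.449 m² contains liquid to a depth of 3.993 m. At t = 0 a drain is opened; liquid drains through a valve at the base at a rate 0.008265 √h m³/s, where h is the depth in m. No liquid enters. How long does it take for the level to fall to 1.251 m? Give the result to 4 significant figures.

734.3 s

A dh/dt = −Q_out = −0.008265 √h.
Separate and integrate: 2(√h − √h₀) = −(0.008265/A) t.
t = 2A(√h₀ − √h)/0.008265 = 2·3.449·(√3.993 − √1.251)/0.008265
  = 6.89800 × (1.99825 − 1.11848) / 0.008265 = 734.258 s.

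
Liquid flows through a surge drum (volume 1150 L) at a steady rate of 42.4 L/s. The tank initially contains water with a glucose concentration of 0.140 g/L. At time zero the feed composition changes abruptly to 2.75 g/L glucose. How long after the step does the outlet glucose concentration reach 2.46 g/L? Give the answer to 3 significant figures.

59.6 s

Species balance: V dC/dt = Q(C_in − C) ⇒ τ = V/Q = 27.123 s.
C(t) = C_in + (C₀ − C_in) e^(−t/τ). Set C = 2.46 and solve for t:
e^(−t/τ) = (C − C_in)/(C₀ − C_in) = (2.46 − 2.75)/(0.140 − 2.75) = 0.11111
t = −τ ln(…) = 27.123 × 2.1972 = 59.595 s.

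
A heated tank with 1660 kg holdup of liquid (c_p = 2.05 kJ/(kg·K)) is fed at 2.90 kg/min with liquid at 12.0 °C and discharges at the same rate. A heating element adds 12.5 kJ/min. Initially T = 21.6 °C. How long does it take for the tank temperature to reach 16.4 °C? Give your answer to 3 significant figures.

677 min

M c_p dT/dt = ṁ c_p (T_in − T) + Q̇.
τ = M/ṁ = 572.41 min; T_ss = T_in + Q̇/(ṁ c_p) = 14.103 °C.
T(t) = T_ss + (T₀ − T_ss) e^(−t/τ). Set T = 16.4:
e^(−t/τ) = (16.4 − 14.103)/(21.6 − 14.103) = 0.30643
t = −572.41 · ln(0.30643) = 677.04 min.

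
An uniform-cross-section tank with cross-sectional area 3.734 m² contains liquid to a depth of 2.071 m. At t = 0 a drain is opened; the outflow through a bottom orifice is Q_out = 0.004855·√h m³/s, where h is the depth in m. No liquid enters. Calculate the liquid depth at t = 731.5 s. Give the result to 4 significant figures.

With no inflow, A dh/dt = −0.004855 √h.
This is separable: 2 d(√h)/dt = −0.004855/A, so √h = √h₀ − (0.004855/(2A)) t.
√h = √2.071 − 0.004855·731.5/(2·3.734) = 1.43910 − 0.475553 = 0.963544.
h = 0.963544² = 0.928416 m.

0.9284 m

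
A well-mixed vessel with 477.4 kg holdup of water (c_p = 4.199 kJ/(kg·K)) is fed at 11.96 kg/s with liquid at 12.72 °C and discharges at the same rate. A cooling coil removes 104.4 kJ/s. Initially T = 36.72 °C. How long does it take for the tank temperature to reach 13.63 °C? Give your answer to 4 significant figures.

86.47 s

Unsteady energy balance on the tank contents: M c_p dT/dt = ṁ c_p (T_in − T) − 104.4.
τ = M/ṁ = 39.9164 s; T_ss = T_in − Q̇/(ṁ c_p) = 10.6411 °C.
T(t) = T_ss + (T₀ − T_ss) e^(−t/τ). Set T = 13.63:
e^(−t/τ) = (13.63 − 10.6411)/(36.72 − 10.6411) = 0.114608
t = −39.9164 · ln(0.114608) = 86.4683 s.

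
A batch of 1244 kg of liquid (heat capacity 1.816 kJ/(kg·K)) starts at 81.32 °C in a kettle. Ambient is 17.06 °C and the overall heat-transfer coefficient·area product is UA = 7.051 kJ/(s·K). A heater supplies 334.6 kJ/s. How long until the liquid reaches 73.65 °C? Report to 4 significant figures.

195.3 s

M c_p dT/dt = −UA(T − T_amb) + Q̇.
τ = M c_p/UA = 320.395 s; T_ss = T_amb + Q̇/UA = 17.06 + 334.6/7.051 = 64.5143 °C.
T(t) = T_ss + (T₀ − T_ss)e^(−t/τ); set T = 73.65:
t = −τ ln[(T − T_ss)/(T₀ − T_ss)] = −320.395 · ln(0.543608) = 195.289 s.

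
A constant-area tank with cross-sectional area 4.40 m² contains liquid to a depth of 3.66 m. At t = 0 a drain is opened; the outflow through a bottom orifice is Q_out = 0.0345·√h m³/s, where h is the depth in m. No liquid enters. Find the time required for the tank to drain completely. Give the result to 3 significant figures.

Accumulation of liquid (constant cross-section A): A dh/dt = −0.0345 √h.
∫ h^(−1/2) dh = −(0.0345/A) ∫ dt, giving 2√h = 2√h₀ − (0.0345/A) t.
Set h = 0: 2√h₀ = (0.0345/A) t_empty ⇒ t_empty = 2A√h₀/0.0345.
t_empty = 2·4.40·√3.66/0.0345 = 8.8000·1.9131/0.0345 = 487.98 s.

488 s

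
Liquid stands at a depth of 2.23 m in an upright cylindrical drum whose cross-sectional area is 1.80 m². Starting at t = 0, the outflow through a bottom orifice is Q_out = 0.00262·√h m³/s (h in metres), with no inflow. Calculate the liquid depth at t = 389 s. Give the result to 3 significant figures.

1.46 m

Accumulation of liquid (constant cross-section A): A dh/dt = −0.00262 √h.
∫ h^(−1/2) dh = −(0.00262/A) ∫ dt, giving 2√h = 2√h₀ − (0.00262/A) t.
√h = √2.23 − 0.00262·389/(2·1.80) = 1.4933 − 0.28311 = 1.2102.
h = 1.2102² = 1.4646 m.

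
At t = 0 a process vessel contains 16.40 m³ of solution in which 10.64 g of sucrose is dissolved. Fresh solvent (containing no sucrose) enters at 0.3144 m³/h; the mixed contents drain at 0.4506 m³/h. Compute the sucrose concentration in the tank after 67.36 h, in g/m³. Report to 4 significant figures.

0.09781 g/m³

Let m(t) be the amount of sucrose. Volume: V(t) = V₀ + (Q_in − Q_out) t = 16.40 − 0.136200 t; V(67.36) = 7.22557 m³.
No sucrose enters, so dm/dt = −Q_out · (m/V).
dm/m = −Q_out dt/(V₀ − 0.136200 t); integrating gives ln(m/m₀) = −(Q_out/(Q_in−Q_out)) ln(V/V₀).
m = m₀ (V₀/V)^(Q_out/(Q_in−Q_out)) = 10.64 × (16.40/7.22557)^(-3.30837) = 0.706732 g.
C = m/V = 0.706732/7.22557 = 0.0978099 g/m³.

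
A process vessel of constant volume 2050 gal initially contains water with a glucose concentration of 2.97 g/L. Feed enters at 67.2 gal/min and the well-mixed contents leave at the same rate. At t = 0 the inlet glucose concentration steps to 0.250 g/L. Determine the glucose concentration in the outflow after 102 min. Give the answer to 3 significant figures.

0.346 g/L

Unsteady species balance (constant V, well mixed): V dC/dt = Q(C_in − C).
Time constant τ = V/Q = 2050/67.2 = 30.506 min.
C approaches C_in exponentially: C(t) = C_in + (C₀ − C_in) e^(−t/τ).
C(102) = 0.250 + (2.97 − 0.250)·e^(−102/30.506) = 0.250 + (2.7200)·0.035309 = 0.34604 g/L.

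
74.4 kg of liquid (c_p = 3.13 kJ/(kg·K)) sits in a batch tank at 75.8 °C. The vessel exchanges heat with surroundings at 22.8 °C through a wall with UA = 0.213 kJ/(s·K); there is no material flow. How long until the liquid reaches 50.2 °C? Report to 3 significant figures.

721 s

Lumped-capacitance energy balance: M c_p dT/dt = UA(T_amb − T).
τ = M c_p/UA = 1093.3 s; T_ss = T_amb = 22.800 °C.
T(t) = T_ss + (T₀ − T_ss)e^(−t/τ); set T = 50.2:
t = −τ ln[(T − T_ss)/(T₀ − T_ss)] = −1093.3 · ln(0.51698) = 721.30 s.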